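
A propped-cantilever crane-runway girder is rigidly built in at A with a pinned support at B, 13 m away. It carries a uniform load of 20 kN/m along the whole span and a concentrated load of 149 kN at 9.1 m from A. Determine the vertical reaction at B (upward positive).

Remove the prop at B; the released (primary) structure is a cantilever built in at A.
Free-end deflection of the primary structure under the applied loading (downward +):
  UDL 20: wL⁴/(8EI) = 71402/EI
  point load 149 at a = 9.1: Pa²(3L − a)/(6EI) = 61488/EI
  δ_0 = 132890/EI
Flexibility coefficient — unit upward force at B: δ_{BB} = L³/(3EI) = 732.3/EI.
Compatibility at B: δ_0 − R_B·δ_{BB} = 0, so R_B = 132890/732.3 = 181.5 kN.

R_B = 181.5 kN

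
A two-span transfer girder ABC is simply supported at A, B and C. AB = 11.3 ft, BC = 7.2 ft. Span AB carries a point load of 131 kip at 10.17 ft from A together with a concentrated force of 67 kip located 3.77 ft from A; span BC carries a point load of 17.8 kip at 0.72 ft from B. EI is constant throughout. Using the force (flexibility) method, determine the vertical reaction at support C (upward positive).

Insert a hinge at B; M_B is the redundant, and each span becomes simply supported.
Discontinuity in slope at B on the released structure — sum the simple-span end rotations:
  span AB: point load 131 at a = 10.17: Pab(L + a)/(6LEI) = 476.7/EI
  span AB: point load 67 at a = 3.77: Pab(L + a)/(6LEI) = 422.8/EI
  span BC: point load 17.8 at a = 0.72: Pab(L + b)/(6LEI) = 26.3/EI
  relative rotation θ_0 = (899.5 + 26.3)/EI = 925.8/EI
A unit hogging moment at B produces rotation L₁/(3EI) + L₂/(3EI) = 6.167/EI.
Compatibility: M_B·(L₁+L₂)/(3EI) = θ_0, giving M_B = 150.1 kip·ft (hogging).
Span BC, ΣM about C: R_B^{BC}·7.2 = 115.3 + 150.1, so R_B^{BC} = 36.87 kip and R_C = 17.8 − 36.87 = -19.07 kip.

R_C = -19.07 kip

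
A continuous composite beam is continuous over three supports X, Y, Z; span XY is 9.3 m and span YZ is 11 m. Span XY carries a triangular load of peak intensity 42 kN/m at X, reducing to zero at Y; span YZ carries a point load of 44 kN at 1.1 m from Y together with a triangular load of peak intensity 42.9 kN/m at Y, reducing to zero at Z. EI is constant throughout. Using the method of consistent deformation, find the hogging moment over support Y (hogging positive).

M_Y = 307 kN·m

Release continuity at Y by inserting a hinge; the redundant is the internal moment M_Y. The primary structure is two simply-supported spans XY and YZ.
Discontinuity in slope at Y on the released structure — sum the simple-span end rotations:
  span XY: triangular load, peak 42: 7w₀L³/(360EI) = 656.9/EI
  span YZ: point load 44 at a = 1.1: Pab(L + b)/(6LEI) = 151.7/EI
  span YZ: triangular load, peak 42.9: w₀L³/(45EI) = 1269/EI
  relative rotation θ_0 = (656.9 + 1421)/EI = 2078/EI
A unit hogging moment at Y produces rotation L₁/(3EI) + L₂/(3EI) = 6.767/EI.
Compatibility: M_Y·(L₁+L₂)/(3EI) = θ_0, giving M_Y = 307 kN·m (hogging).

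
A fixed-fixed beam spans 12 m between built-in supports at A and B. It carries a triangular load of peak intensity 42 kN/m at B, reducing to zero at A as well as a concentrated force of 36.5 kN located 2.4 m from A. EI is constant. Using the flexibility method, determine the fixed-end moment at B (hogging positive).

Take the two fixed-end moments M_A, M_B as redundants; the released structure is the simple span AB.
End rotations of the released simple span under the applied load (×1/EI):
  at A: triangular load, peak 42: 7w₀L³/(360EI) = 1411/EI
  at B: triangular load, peak 42: w₀L³/(45EI) = 1613/EI
  at A: point load 36.5 at a = 2.4: Pab(L + b)/(6LEI) = 252.3/EI
  at B: point load 36.5 at a = 2.4: Pab(L + a)/(6LEI) = 168.2/EI
  θ_A0 = 1663/EI,  θ_B0 = 1781/EI
Flexibility coefficients: a unit moment at one end gives L/(3EI) there and L/(6EI) at the far end, so f₁₁ = f₂₂ = 4/EI and f₁₂ = f₂₁ = 2/EI.
Compatibility — zero rotation at each built-in end:
  4 M_A + 2 M_B = 1663
  2 M_A + 4 M_B = 1781
Solving the pair gives M_A = 257.7 kN·m and M_B = 316.4 kN·m (hogging).

M_B = 316.4 kN·m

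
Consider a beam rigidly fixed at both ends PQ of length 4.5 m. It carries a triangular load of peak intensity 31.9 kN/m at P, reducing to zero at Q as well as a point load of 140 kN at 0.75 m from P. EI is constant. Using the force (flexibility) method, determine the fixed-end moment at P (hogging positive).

Take the two fixed-end moments M_P, M_Q as redundants; the released structure is the simple span PQ.
Simple-span end rotations at P and Q under the given loads:
  at P: triangular load, peak 31.9: w₀L³/(45EI) = 64.6/EI
  at Q: triangular load, peak 31.9: 7w₀L³/(360EI) = 56.52/EI
  at P: point load 140 at a = 0.75: Pab(L + b)/(6LEI) = 120.3/EI
  at Q: point load 140 at a = 0.75: Pab(L + a)/(6LEI) = 76.56/EI
  θ_P0 = 184.9/EI,  θ_Q0 = 133.1/EI
Flexibility coefficients: a unit moment at one end gives L/(3EI) there and L/(6EI) at the far end, so f₁₁ = f₂₂ = 1.5/EI and f₁₂ = f₂₁ = 0.75/EI.
Compatibility — zero rotation at each built-in end:
  1.5 M_P + 0.75 M_Q = 184.9
  0.75 M_P + 1.5 M_Q = 133.1
Solving the pair gives M_P = 105.2 kN·m and M_Q = 36.12 kN·m (hogging).

M_P = 105.2 kN·m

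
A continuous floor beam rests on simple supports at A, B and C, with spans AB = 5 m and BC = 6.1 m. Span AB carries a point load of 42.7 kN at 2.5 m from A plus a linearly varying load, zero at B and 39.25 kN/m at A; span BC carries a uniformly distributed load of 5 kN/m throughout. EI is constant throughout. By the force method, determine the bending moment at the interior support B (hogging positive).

Take M_B as the redundant. Released structure: two simple spans AB and BC with a hinge at B.
End slopes at the hinge B, treating each span as simply supported:
  span AB: point load 42.7 at a = 2.5: Pab(L + a)/(6LEI) = 66.72/EI
  span AB: triangular load, peak 39.25: 7w₀L³/(360EI) = 95.4/EI
  span BC: UDL 5: wL³/(24EI) = 47.29/EI
  relative rotation θ_0 = (162.1 + 47.29)/EI = 209.4/EI
A unit hogging moment at B produces rotation L₁/(3EI) + L₂/(3EI) = 3.7/EI.
Compatibility: M_B·(L₁+L₂)/(3EI) = θ_0, giving M_B = 56.6 kN·m (hogging).

M_B = 56.6 kN·m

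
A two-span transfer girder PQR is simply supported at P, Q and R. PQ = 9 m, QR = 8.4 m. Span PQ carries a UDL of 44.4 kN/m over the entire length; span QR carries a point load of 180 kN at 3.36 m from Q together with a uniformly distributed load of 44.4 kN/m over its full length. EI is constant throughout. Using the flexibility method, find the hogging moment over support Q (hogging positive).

Release continuity at Q by inserting a hinge; the redundant is the internal moment M_Q. The primary structure is two simply-supported spans PQ and QR.
Rotations at Q on the released spans (each span's end-slope, ×1/EI):
  span PQ: UDL 44.4: wL³/(24EI) = 1349/EI
  span QR: point load 180 at a = 3.36: Pab(L + b)/(6LEI) = 812.9/EI
  span QR: UDL 44.4: wL³/(24EI) = 1097/EI
  relative rotation θ_0 = (1349 + 1909)/EI = 3258/EI
A unit hogging moment at Q produces rotation L₁/(3EI) + L₂/(3EI) = 5.8/EI.
Compatibility: M_Q·(L₁+L₂)/(3EI) = θ_0, giving M_Q = 561.7 kN·m (hogging).

M_Q = 561.7 kN·m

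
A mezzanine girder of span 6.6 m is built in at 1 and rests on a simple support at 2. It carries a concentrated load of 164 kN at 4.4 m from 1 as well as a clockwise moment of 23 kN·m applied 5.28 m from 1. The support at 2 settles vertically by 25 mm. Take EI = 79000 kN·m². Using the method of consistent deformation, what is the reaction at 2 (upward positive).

Take the reaction at 2 as the redundant and release it; the primary structure is a cantilever fixed at 1.
Downward deflection at the released point 2 due to the loads:
  point load 164 at a = 4.4: Pa²(3L − a)/(6EI) = 8149/EI
  clockwise couple 23 at a = 5.28: M₀a(2L − a)/(2EI) = 480.9/EI
  δ_0 = 8630/EI
Tip deflection under a unit load at 2: L³/(3EI) = 95.83/EI.
With EI = 79000 kN·m²: δ_0 = 0.10924 m and δ_{22} = 0.001213 m/kN.
Compatibility — the beam at 2 must follow the support down by 0.025 m: δ_0 − R_2·δ_{22} = 0.025, so R_2 = (0.10924 − 0.025)/0.001213 = 69.45 kN.

R_2 = 69.45 kN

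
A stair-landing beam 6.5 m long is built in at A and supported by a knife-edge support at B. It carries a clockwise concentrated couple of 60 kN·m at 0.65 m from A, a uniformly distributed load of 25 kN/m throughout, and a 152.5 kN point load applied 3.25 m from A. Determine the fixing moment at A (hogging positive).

M_A = 360.8 kN·m

Remove the prop at B; the released (primary) structure is a cantilever built in at A.
Primary-structure tip deflection at B by superposition:
  clockwise couple 60 at a = 0.65: M₀a(2L − a)/(2EI) = 240.8/EI
  UDL 25: wL⁴/(8EI) = 5578/EI
  point load 152.5 at a = 3.25: Pa²(3L − a)/(6EI) = 4363/EI
  δ_0 = 10182/EI
Tip deflection under a unit load at B: L³/(3EI) = 91.54/EI.
Compatibility at B: δ_0 − R_B·δ_{BB} = 0, so R_B = 10182/91.54 = 111.2 kN.
Moment equilibrium about A: M_A = Σ(load moments about A) − R_B·L = 1084 − 111.2×6.5 = 360.8 kN·m.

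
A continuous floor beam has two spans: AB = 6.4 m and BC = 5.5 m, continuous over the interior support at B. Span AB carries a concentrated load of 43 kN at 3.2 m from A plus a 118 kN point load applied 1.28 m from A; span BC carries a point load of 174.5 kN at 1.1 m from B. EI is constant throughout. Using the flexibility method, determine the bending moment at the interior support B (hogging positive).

Insert a hinge at B; M_B is the redundant, and each span becomes simply supported.
Discontinuity in slope at B on the released structure — sum the simple-span end rotations:
  span AB: point load 43 at a = 3.2: Pab(L + a)/(6LEI) = 110.1/EI
  span AB: point load 118 at a = 1.28: Pab(L + a)/(6LEI) = 154.7/EI
  span BC: point load 174.5 at a = 1.1: Pab(L + b)/(6LEI) = 253.4/EI
  relative rotation θ_0 = (264.7 + 253.4)/EI = 518.1/EI
A unit hogging moment at B produces rotation L₁/(3EI) + L₂/(3EI) = 3.967/EI.
Slope continuity at B: θ_0 = M_B·3.967/EI, so M_B = 518.1/3.967 = 130.6 kN·m (hogging).

M_B = 130.6 kN·m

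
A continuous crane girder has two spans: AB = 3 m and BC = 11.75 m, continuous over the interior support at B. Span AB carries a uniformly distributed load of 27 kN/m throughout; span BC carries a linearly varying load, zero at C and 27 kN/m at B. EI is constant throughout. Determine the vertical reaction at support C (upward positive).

Take M_B as the redundant. Released structure: two simple spans AB and BC with a hinge at B.
End slopes at the hinge B, treating each span as simply supported:
  span AB: UDL 27: wL³/(24EI) = 30.38/EI
  span BC: triangular load, peak 27: w₀L³/(45EI) = 973.3/EI
  relative rotation θ_0 = (30.38 + 973.3)/EI = 1004/EI
A unit hogging moment at B produces rotation L₁/(3EI) + L₂/(3EI) = 4.917/EI.
Compatibility: M_B·(L₁+L₂)/(3EI) = θ_0, giving M_B = 204.1 kN·m (hogging).
Span BC, ΣM about C: R_B^{BC}·11.75 = 1243 + 204.1, so R_B^{BC} = 123.1 kN and R_C = 158.6 − 123.1 = 35.5 kN.

R_C = 35.5 kN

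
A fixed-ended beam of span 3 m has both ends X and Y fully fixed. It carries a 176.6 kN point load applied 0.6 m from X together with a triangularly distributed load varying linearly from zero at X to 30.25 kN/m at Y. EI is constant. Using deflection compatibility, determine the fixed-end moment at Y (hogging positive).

Release both end moments; the primary structure is a simply-supported span XY with redundants M_X and M_Y.
End rotations of the released simple span under the applied load (×1/EI):
  at X: point load 176.6 at a = 0.6: Pab(L + b)/(6LEI) = 76.29/EI
  at Y: point load 176.6 at a = 0.6: Pab(L + a)/(6LEI) = 50.86/EI
  at X: triangular load, peak 30.25: 7w₀L³/(360EI) = 15.88/EI
  at Y: triangular load, peak 30.25: w₀L³/(45EI) = 18.15/EI
  θ_X0 = 92.17/EI,  θ_Y0 = 69.01/EI
Flexibility coefficients: a unit moment at one end gives L/(3EI) there and L/(6EI) at the far end, so f₁₁ = f₂₂ = 1/EI and f₁₂ = f₂₁ = 0.5/EI.
Compatibility — zero rotation at each built-in end:
  1 M_X + 0.5 M_Y = 92.17
  0.5 M_X + 1 M_Y = 69.01
Solving the pair gives M_X = 76.89 kN·m and M_Y = 30.57 kN·m (hogging).

M_Y = 30.57 kN·m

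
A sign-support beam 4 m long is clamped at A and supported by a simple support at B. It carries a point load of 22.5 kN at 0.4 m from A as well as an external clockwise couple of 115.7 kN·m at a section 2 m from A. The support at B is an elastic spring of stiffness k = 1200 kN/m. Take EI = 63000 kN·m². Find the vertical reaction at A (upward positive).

R_A = 13 kN

Choose R_B as the redundant. The primary structure is the cantilever fixed at A.
Downward deflection at the released point B due to the loads:
  point load 22.5 at a = 0.4: Pa²(3L − a)/(6EI) = 6.96/EI
  clockwise couple 115.7 at a = 2: M₀a(2L − a)/(2EI) = 694.2/EI
  δ_0 = 701.2/EI
Flexibility coefficient — unit upward force at B: δ_{BB} = L³/(3EI) = 21.33/EI.
With EI = 63000 kN·m²: δ_0 = 0.01113 m and δ_{BB} = 0.000339 m/kN.
Compatibility — the spring shortens by R_B/k under the reaction it provides: δ_0 − R_B·δ_{BB} = R_B/k. With 1/k = 0.000833 m/kN, R_B = δ_0 / (δ_{BB} + 1/k) = 0.01113 / (0.000339 + 0.000833) = 9.497 kN.
Vertical equilibrium: R_A = ΣP − R_B = 22.5 − 9.497 = 13 kN.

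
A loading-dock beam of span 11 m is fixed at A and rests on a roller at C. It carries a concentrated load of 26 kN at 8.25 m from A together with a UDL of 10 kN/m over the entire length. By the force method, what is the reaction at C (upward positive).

R_C = 57.7 kN

Release the roller at C. Primary structure: cantilever fixed at A.
Primary-structure tip deflection at C by superposition:
  point load 26 at a = 8.25: Pa²(3L − a)/(6EI) = 7300/EI
  UDL 10: wL⁴/(8EI) = 18301/EI
  δ_0 = 25601/EI
Tip deflection under a unit load at C: L³/(3EI) = 443.7/EI.
Compatibility at C: δ_0 − R_C·δ_{CC} = 0, so R_C = 25601/443.7 = 57.7 kN.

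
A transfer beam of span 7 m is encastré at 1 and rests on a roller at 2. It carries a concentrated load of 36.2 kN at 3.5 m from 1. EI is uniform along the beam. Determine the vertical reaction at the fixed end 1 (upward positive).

R_1 = 24.89 kN

Remove the prop at 2; the released (primary) structure is a cantilever built in at 1.
Primary-structure tip deflection at 2 by superposition:
  point load 36.2 at a = 3.5: Pa²(3L − a)/(6EI) = 1293/EI
Tip deflection under a unit load at 2: L³/(3EI) = 114.3/EI.
Compatibility at 2: δ_0 − R_2·δ_{22} = 0, so R_2 = 1293/114.3 = 11.31 kN.
Vertical equilibrium: R_1 = ΣP − R_2 = 36.2 − 11.31 = 24.89 kN.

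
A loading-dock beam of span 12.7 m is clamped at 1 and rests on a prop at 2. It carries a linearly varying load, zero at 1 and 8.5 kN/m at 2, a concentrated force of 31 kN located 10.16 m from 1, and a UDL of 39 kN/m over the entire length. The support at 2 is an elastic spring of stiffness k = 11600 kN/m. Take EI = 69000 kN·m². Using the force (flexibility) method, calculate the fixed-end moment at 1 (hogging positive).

Release the roller at 2. Primary structure: cantilever fixed at 1.
Free-end deflection of the primary structure under the applied loading (downward +):
  triangular load, peak 8.5 at the free end: 11w₀L⁴/(120EI) = 20270/EI
  point load 31 at a = 10.16: Pa²(3L − a)/(6EI) = 14901/EI
  UDL 39: wL⁴/(8EI) = 126821/EI
  δ_0 = 161991/EI
Tip deflection under a unit load at 2: L³/(3EI) = 682.8/EI.
With EI = 69000 kN·m²: δ_0 = 2.3477 m and δ_{22} = 0.009896 m/kN.
Compatibility — the spring shortens by R_2/k under the reaction it provides: δ_0 − R_2·δ_{22} = R_2/k. With 1/k = 0.000086 m/kN, R_2 = δ_0 / (δ_{22} + 1/k) = 2.3477 / (0.009896 + 0.000086) = 235.2 kN.
Moment equilibrium about 1: M_1 = Σ(load moments about 1) − R_2·L = 3917 − 235.2×12.7 = 930.1 kN·m.

M_1 = 930.1 kN·m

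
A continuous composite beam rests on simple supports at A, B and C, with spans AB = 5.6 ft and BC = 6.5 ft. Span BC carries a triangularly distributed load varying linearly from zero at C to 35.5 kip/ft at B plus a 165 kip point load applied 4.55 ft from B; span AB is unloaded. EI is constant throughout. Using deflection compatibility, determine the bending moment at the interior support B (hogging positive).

M_B = 132.4 kip·ft

Take M_B as the redundant. Released structure: two simple spans AB and BC with a hinge at B.
End slopes at the hinge B, treating each span as simply supported:
  span BC: triangular load, peak 35.5: w₀L³/(45EI) = 216.6/EI
  span BC: point load 165 at a = 4.55: Pab(L + b)/(6LEI) = 317.2/EI
  relative rotation θ_0 = (0 + 533.8)/EI = 533.8/EI
A unit hogging moment at B produces rotation L₁/(3EI) + L₂/(3EI) = 4.033/EI.
Slope continuity at B: θ_0 = M_B·4.033/EI, so M_B = 533.8/4.033 = 132.4 kip·ft (hogging).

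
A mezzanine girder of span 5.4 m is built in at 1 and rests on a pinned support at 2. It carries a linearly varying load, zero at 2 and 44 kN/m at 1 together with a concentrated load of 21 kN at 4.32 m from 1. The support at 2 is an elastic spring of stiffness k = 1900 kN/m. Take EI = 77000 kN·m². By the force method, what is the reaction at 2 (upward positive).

R_2 = 21.75 kN

Take the reaction at 2 as the redundant and release it; the primary structure is a cantilever fixed at 1.
Primary-structure tip deflection at 2 by superposition:
  triangular load, peak 44 at the fixed end: w₀L⁴/(30EI) = 1247/EI
  point load 21 at a = 4.32: Pa²(3L − a)/(6EI) = 776/EI
  δ_0 = 2023/EI
Tip deflection under a unit load at 2: L³/(3EI) = 52.49/EI.
With EI = 77000 kN·m²: δ_0 = 0.026274 m and δ_{22} = 0.000682 m/kN.
Compatibility — the spring shortens by R_2/k under the reaction it provides: δ_0 − R_2·δ_{22} = R_2/k. With 1/k = 0.000526 m/kN, R_2 = δ_0 / (δ_{22} + 1/k) = 0.026274 / (0.000682 + 0.000526) = 21.75 kN.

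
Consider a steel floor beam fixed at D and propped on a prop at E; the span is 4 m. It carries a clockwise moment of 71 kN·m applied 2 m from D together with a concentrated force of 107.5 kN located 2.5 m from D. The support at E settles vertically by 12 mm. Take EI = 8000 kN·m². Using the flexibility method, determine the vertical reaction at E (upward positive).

R_E = 65.33 kN

Remove the prop at E; the released (primary) structure is a cantilever built in at D.
Free-end deflection of the primary structure under the applied loading (downward +):
  clockwise couple 71 at a = 2: M₀a(2L − a)/(2EI) = 426/EI
  point load 107.5 at a = 2.5: Pa²(3L − a)/(6EI) = 1064/EI
  δ_0 = 1490/EI
Tip deflection under a unit load at E: L³/(3EI) = 21.33/EI.
With EI = 8000 kN·m²: δ_0 = 0.18623 m and δ_{EE} = 0.002667 m/kN.
Compatibility — the beam at E must follow the support down by 0.012 m: δ_0 − R_E·δ_{EE} = 0.012, so R_E = (0.18623 − 0.012)/0.002667 = 65.33 kN.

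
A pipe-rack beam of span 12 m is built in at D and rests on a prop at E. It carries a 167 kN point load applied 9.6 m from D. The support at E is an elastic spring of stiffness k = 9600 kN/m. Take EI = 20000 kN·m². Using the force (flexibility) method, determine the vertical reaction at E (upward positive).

Release the roller at E. Primary structure: cantilever fixed at D.
Deflection at E on the released cantilever, summing each load's contribution:
  point load 167 at a = 9.6: Pa²(3L − a)/(6EI) = 67719/EI
Flexibility coefficient — unit upward force at E: δ_{EE} = L³/(3EI) = 576/EI.
With EI = 20000 kN·m²: δ_0 = 3.386 m and δ_{EE} = 0.0288 m/kN.
Compatibility — the spring shortens by R_E/k under the reaction it provides: δ_0 − R_E·δ_{EE} = R_E/k. With 1/k = 0.000104 m/kN, R_E = δ_0 / (δ_{EE} + 1/k) = 3.386 / (0.0288 + 0.000104) = 117.1 kN.

R_E = 117.1 kN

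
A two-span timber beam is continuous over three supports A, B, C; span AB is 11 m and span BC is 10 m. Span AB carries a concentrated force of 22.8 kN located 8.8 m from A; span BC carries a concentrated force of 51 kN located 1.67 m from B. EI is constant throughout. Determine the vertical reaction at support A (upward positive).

R_A = 0.0254 kN

Release continuity at B by inserting a hinge; the redundant is the internal moment M_B. The primary structure is two simply-supported spans AB and BC.
Discontinuity in slope at B on the released structure — sum the simple-span end rotations:
  span AB: point load 22.8 at a = 8.8: Pab(L + a)/(6LEI) = 132.4/EI
  span BC: point load 51 at a = 1.67: Pab(L + b)/(6LEI) = 216.7/EI
  relative rotation θ_0 = (132.4 + 216.7)/EI = 349.2/EI
A unit hogging moment at B produces rotation L₁/(3EI) + L₂/(3EI) = 7/EI.
Slope continuity at B: θ_0 = M_B·7/EI, so M_B = 349.2/7 = 49.88 kN·m (hogging).
Span AB, ΣM about A with M_B applied at B: R_B^{AB}·11 = 200.6 + 49.88, so R_B^{AB} = 22.77 kN and R_A = 22.8 − 22.77 = 0.0254 kN.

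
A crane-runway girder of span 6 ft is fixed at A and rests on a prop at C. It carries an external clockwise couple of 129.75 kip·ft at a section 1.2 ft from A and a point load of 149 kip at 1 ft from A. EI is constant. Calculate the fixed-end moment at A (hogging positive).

Release the roller at C. Primary structure: cantilever fixed at A.
Deflection at C on the released cantilever, summing each load's contribution:
  clockwise couple 129.75 at a = 1.2: M₀a(2L − a)/(2EI) = 840.8/EI
  point load 149 at a = 1: Pa²(3L − a)/(6EI) = 422.2/EI
  δ_0 = 1263/EI
Tip deflection under a unit load at C: L³/(3EI) = 72/EI.
The prop prevents deflection at C: R_C = δ_0/δ_{CC} = 1263/72 = 17.54 kip.
Moment equilibrium about A: M_A = Σ(load moments about A) − R_C·L = 278.8 − 17.54×6 = 173.5 kip·ft.

M_A = 173.5 kip·ft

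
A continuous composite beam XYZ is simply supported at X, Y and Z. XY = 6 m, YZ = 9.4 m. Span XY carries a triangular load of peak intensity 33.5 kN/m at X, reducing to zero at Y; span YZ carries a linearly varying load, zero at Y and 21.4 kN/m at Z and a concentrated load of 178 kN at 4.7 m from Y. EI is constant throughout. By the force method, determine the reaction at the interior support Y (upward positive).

R_Y = 234.2 kN

Take M_Y as the redundant. Released structure: two simple spans XY and YZ with a hinge at Y.
Discontinuity in slope at Y on the released structure — sum the simple-span end rotations:
  span XY: triangular load, peak 33.5: 7w₀L³/(360EI) = 140.7/EI
  span YZ: triangular load, peak 21.4: 7w₀L³/(360EI) = 345.6/EI
  span YZ: point load 178 at a = 4.7: Pab(L + b)/(6LEI) = 983/EI
  relative rotation θ_0 = (140.7 + 1329)/EI = 1469/EI
A unit hogging moment at Y produces rotation L₁/(3EI) + L₂/(3EI) = 5.133/EI.
Compatibility: M_Y·(L₁+L₂)/(3EI) = θ_0, giving M_Y = 286.2 kN·m (hogging).
Span XY, ΣM about X with M_Y applied at Y: R_Y^{XY}·6 = 201 + 286.2, so R_Y^{XY} = 81.21 kN and R_X = 100.5 − 81.21 = 19.29 kN.
Span YZ, ΣM about Z: R_Y^{YZ}·9.4 = 1152 + 286.2, so R_Y^{YZ} = 153 kN and R_Z = 278.6 − 153 = 125.6 kN.
R_Y = 81.21 + 153 = 234.2 kN.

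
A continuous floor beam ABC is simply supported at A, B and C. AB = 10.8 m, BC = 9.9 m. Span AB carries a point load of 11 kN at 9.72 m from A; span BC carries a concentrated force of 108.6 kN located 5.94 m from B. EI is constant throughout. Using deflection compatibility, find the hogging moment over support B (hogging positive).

Release continuity at B by inserting a hinge; the redundant is the internal moment M_B. The primary structure is two simply-supported spans AB and BC.
Rotations at B on the released spans (each span's end-slope, ×1/EI):
  span AB: point load 11 at a = 9.72: Pab(L + a)/(6LEI) = 36.57/EI
  span BC: point load 108.6 at a = 5.94: Pab(L + b)/(6LEI) = 596.1/EI
  relative rotation θ_0 = (36.57 + 596.1)/EI = 632.6/EI
A unit hogging moment at B produces rotation L₁/(3EI) + L₂/(3EI) = 6.9/EI.
Compatibility: M_B·(L₁+L₂)/(3EI) = θ_0, giving M_B = 91.68 kN·m (hogging).

M_B = 91.68 kN·m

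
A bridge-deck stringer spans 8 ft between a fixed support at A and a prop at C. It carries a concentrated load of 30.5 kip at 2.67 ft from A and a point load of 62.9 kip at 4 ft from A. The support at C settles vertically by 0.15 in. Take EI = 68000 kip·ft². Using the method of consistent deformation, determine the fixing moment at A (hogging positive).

Remove the prop at C; the released (primary) structure is a cantilever built in at A.
Downward deflection at the released point C due to the loads:
  point load 30.5 at a = 2.67: Pa²(3L − a)/(6EI) = 773/EI
  point load 62.9 at a = 4: Pa²(3L − a)/(6EI) = 3355/EI
  δ_0 = 4128/EI
Tip deflection under a unit load at C: L³/(3EI) = 170.7/EI.
With EI = 68000 kip·ft²: δ_0 = 0.060701 ft and δ_{CC} = 0.00251 ft/kip.
Compatibility — the beam at C must follow the support down by 0.0125 ft: δ_0 − R_C·δ_{CC} = 0.0125, so R_C = (0.060701 − 0.0125)/0.00251 = 19.2 kip.
Moment equilibrium about A: M_A = Σ(load moments about A) − R_C·L = 333 − 19.2×8 = 179.4 kip·ft.

M_A = 179.4 kip·ft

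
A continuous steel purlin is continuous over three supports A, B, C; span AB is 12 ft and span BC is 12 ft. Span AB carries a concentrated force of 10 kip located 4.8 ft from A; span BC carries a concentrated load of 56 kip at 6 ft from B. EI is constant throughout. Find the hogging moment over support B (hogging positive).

Take M_B as the redundant. Released structure: two simple spans AB and BC with a hinge at B.
Rotations at B on the released spans (each span's end-slope, ×1/EI):
  span AB: point load 10 at a = 4.8: Pab(L + a)/(6LEI) = 80.64/EI
  span BC: point load 56 at a = 6: Pab(L + b)/(6LEI) = 504/EI
  relative rotation θ_0 = (80.64 + 504)/EI = 584.6/EI
A unit hogging moment at B produces rotation L₁/(3EI) + L₂/(3EI) = 8/EI.
Compatibility: M_B·(L₁+L₂)/(3EI) = θ_0, giving M_B = 73.08 kip·ft (hogging).

M_B = 73.08 kip·ft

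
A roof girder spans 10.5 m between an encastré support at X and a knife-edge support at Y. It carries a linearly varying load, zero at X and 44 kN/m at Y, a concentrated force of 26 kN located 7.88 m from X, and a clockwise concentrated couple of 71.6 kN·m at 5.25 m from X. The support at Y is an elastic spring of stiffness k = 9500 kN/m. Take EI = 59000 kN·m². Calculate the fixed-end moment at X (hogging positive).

Choose R_Y as the redundant. The primary structure is the cantilever fixed at X.
Deflection at Y on the released cantilever, summing each load's contribution:
  triangular load, peak 44 at the free end: 11w₀L⁴/(120EI) = 49025/EI
  point load 26 at a = 7.88: Pa²(3L − a)/(6EI) = 6356/EI
  clockwise couple 71.6 at a = 5.25: M₀a(2L − a)/(2EI) = 2960/EI
  δ_0 = 58341/EI
Tip deflection under a unit load at Y: L³/(3EI) = 385.9/EI.
With EI = 59000 kN·m²: δ_0 = 0.98883 m and δ_{YY} = 0.00654 m/kN.
Compatibility — the spring shortens by R_Y/k under the reaction it provides: δ_0 − R_Y·δ_{YY} = R_Y/k. With 1/k = 0.000105 m/kN, R_Y = δ_0 / (δ_{YY} + 1/k) = 0.98883 / (0.00654 + 0.000105) = 148.8 kN.
Moment equilibrium about X: M_X = Σ(load moments about X) − R_Y·L = 1893 − 148.8×10.5 = 331.1 kN·m.

M_X = 331.1 kN·m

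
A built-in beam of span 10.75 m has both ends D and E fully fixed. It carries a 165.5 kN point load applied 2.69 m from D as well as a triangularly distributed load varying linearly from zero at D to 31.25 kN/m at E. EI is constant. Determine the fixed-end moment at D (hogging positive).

M_D = 370.6 kN·m

Release both end moments; the primary structure is a simply-supported span DE with redundants M_D and M_E.
On the primary (simply-supported) span, the end slopes from the loading are:
  at D: point load 165.5 at a = 2.69: Pab(L + b)/(6LEI) = 1046/EI
  at E: point load 165.5 at a = 2.69: Pab(L + a)/(6LEI) = 747.7/EI
  at D: triangular load, peak 31.25: 7w₀L³/(360EI) = 754.9/EI
  at E: triangular load, peak 31.25: w₀L³/(45EI) = 862.7/EI
  θ_D0 = 1801/EI,  θ_E0 = 1610/EI
Flexibility coefficients: a unit moment at one end gives L/(3EI) there and L/(6EI) at the far end, so f₁₁ = f₂₂ = 3.583/EI and f₁₂ = f₂₁ = 1.792/EI.
Compatibility — zero rotation at each built-in end:
  3.583 M_D + 1.792 M_E = 1801
  1.792 M_D + 3.583 M_E = 1610
Solving the pair gives M_D = 370.6 kN·m and M_E = 264.1 kN·m (hogging).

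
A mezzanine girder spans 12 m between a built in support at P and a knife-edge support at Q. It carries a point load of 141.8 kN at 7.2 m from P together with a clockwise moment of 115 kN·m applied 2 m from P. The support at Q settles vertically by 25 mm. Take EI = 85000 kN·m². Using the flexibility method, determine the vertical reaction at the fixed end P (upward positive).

R_P = 79.84 kN

Choose R_Q as the redundant. The primary structure is the cantilever fixed at P.
Downward deflection at the released point Q due to the loads:
  point load 141.8 at a = 7.2: Pa²(3L − a)/(6EI) = 35284/EI
  clockwise couple 115 at a = 2: M₀a(2L − a)/(2EI) = 2530/EI
  δ_0 = 37814/EI
Tip deflection under a unit load at Q: L³/(3EI) = 576/EI.
With EI = 85000 kN·m²: δ_0 = 0.44488 m and δ_{QQ} = 0.006776 m/kN.
Compatibility — the beam at Q must follow the support down by 0.025 m: δ_0 − R_Q·δ_{QQ} = 0.025, so R_Q = (0.44488 − 0.025)/0.006776 = 61.96 kN.
Vertical equilibrium: R_P = ΣP − R_Q = 141.8 − 61.96 = 79.84 kN.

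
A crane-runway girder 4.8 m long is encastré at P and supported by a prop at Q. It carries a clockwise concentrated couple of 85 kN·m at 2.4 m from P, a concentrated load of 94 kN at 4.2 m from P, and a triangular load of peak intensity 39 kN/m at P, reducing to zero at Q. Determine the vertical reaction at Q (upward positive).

Take the reaction at Q as the redundant and release it; the primary structure is a cantilever fixed at P.
Free-end deflection of the primary structure under the applied loading (downward +):
  clockwise couple 85 at a = 2.4: M₀a(2L − a)/(2EI) = 734.4/EI
  point load 94 at a = 4.2: Pa²(3L − a)/(6EI) = 2819/EI
  triangular load, peak 39 at the fixed end: w₀L⁴/(30EI) = 690.1/EI
  δ_0 = 4243/EI
Flexibility coefficient — unit upward force at Q: δ_{QQ} = L³/(3EI) = 36.86/EI.
The prop prevents deflection at Q: R_Q = δ_0/δ_{QQ} = 4243/36.86 = 115.1 kN.

R_Q = 115.1 kN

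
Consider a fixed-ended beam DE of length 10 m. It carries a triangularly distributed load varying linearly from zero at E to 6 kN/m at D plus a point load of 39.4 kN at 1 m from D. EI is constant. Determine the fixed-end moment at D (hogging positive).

M_D = 61.91 kN·m

Take the two fixed-end moments M_D, M_E as redundants; the released structure is the simple span DE.
On the primary (simply-supported) span, the end slopes from the loading are:
  at D: triangular load, peak 6: w₀L³/(45EI) = 133.3/EI
  at E: triangular load, peak 6: 7w₀L³/(360EI) = 116.7/EI
  at D: point load 39.4 at a = 1: Pab(L + b)/(6LEI) = 112.3/EI
  at E: point load 39.4 at a = 1: Pab(L + a)/(6LEI) = 65.01/EI
  θ_D0 = 245.6/EI,  θ_E0 = 181.7/EI
Flexibility coefficients: a unit moment at one end gives L/(3EI) there and L/(6EI) at the far end, so f₁₁ = f₂₂ = 3.333/EI and f₁₂ = f₂₁ = 1.667/EI.
Compatibility — zero rotation at each built-in end:
  3.333 M_D + 1.667 M_E = 245.6
  1.667 M_D + 3.333 M_E = 181.7
Solving the pair gives M_D = 61.91 kN·m and M_E = 23.55 kN·m (hogging).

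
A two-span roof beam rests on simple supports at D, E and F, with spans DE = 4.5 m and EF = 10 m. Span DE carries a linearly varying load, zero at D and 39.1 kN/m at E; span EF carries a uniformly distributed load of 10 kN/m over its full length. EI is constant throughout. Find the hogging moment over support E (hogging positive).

M_E = 102.6 kN·m

Take M_E as the redundant. Released structure: two simple spans DE and EF with a hinge at E.
End slopes at the hinge E, treating each span as simply supported:
  span DE: triangular load, peak 39.1: w₀L³/(45EI) = 79.18/EI
  span EF: UDL 10: wL³/(24EI) = 416.7/EI
  relative rotation θ_0 = (79.18 + 416.7)/EI = 495.8/EI
A unit hogging moment at E produces rotation L₁/(3EI) + L₂/(3EI) = 4.833/EI.
Slope continuity at E: θ_0 = M_E·4.833/EI, so M_E = 495.8/4.833 = 102.6 kN·m (hogging).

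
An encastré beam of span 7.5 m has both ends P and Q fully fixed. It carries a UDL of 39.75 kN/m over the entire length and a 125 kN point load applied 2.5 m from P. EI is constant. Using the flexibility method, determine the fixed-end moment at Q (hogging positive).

M_Q = 255.8 kN·m

Release both end moments; the primary structure is a simply-supported span PQ with redundants M_P and M_Q.
Simple-span end rotations at P and Q under the given loads:
  at P: UDL 39.75: wL³/(24EI) = 698.7/EI
  at Q: UDL 39.75: wL³/(24EI) = 698.7/EI
  at P: point load 125 at a = 2.5: Pab(L + b)/(6LEI) = 434/EI
  at Q: point load 125 at a = 2.5: Pab(L + a)/(6LEI) = 347.2/EI
  θ_P0 = 1133/EI,  θ_Q0 = 1046/EI
Flexibility coefficients: a unit moment at one end gives L/(3EI) there and L/(6EI) at the far end, so f₁₁ = f₂₂ = 2.5/EI and f₁₂ = f₂₁ = 1.25/EI.
Compatibility — zero rotation at each built-in end:
  2.5 M_P + 1.25 M_Q = 1133
  1.25 M_P + 2.5 M_Q = 1046
Solving the pair gives M_P = 325.2 kN·m and M_Q = 255.8 kN·m (hogging).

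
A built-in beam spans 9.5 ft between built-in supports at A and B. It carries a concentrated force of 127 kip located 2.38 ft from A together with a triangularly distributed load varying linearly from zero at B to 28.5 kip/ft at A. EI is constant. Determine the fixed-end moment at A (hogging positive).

M_A = 298.4 kip·ft

Release both end moments; the primary structure is a simply-supported span AB with redundants M_A and M_B.
Simple-span end rotations at A and B under the given loads:
  at A: point load 127 at a = 2.38: Pab(L + b)/(6LEI) = 627.5/EI
  at B: point load 127 at a = 2.38: Pab(L + a)/(6LEI) = 448.5/EI
  at A: triangular load, peak 28.5: w₀L³/(45EI) = 543/EI
  at B: triangular load, peak 28.5: 7w₀L³/(360EI) = 475.1/EI
  θ_A0 = 1171/EI,  θ_B0 = 923.7/EI
Flexibility coefficients: a unit moment at one end gives L/(3EI) there and L/(6EI) at the far end, so f₁₁ = f₂₂ = 3.167/EI and f₁₂ = f₂₁ = 1.583/EI.
Compatibility — zero rotation at each built-in end:
  3.167 M_A + 1.583 M_B = 1171
  1.583 M_A + 3.167 M_B = 923.7
Solving the pair gives M_A = 298.4 kip·ft and M_B = 142.5 kip·ft (hogging).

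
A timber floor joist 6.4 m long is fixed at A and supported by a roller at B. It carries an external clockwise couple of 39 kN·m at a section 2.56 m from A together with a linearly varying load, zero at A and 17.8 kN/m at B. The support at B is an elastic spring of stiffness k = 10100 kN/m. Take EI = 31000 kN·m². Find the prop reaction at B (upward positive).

R_B = 35.92 kN

Choose R_B as the redundant. The primary structure is the cantilever fixed at A.
Downward deflection at the released point B due to the loads:
  clockwise couple 39 at a = 2.56: M₀a(2L − a)/(2EI) = 511.2/EI
  triangular load, peak 17.8 at the free end: 11w₀L⁴/(120EI) = 2737/EI
  δ_0 = 3249/EI
Flexibility coefficient — unit upward force at B: δ_{BB} = L³/(3EI) = 87.38/EI.
With EI = 31000 kN·m²: δ_0 = 0.1048 m and δ_{BB} = 0.002819 m/kN.
Compatibility — the spring shortens by R_B/k under the reaction it provides: δ_0 − R_B·δ_{BB} = R_B/k. With 1/k = 0.000099 m/kN, R_B = δ_0 / (δ_{BB} + 1/k) = 0.1048 / (0.002819 + 0.000099) = 35.92 kN.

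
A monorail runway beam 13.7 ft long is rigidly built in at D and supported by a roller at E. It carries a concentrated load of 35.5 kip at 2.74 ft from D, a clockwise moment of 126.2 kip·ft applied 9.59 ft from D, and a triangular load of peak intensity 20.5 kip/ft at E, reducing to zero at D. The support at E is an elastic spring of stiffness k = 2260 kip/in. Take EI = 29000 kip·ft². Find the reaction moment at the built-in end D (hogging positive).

Take the reaction at E as the redundant and release it; the primary structure is a cantilever fixed at D.
Deflection at E on the released cantilever, summing each load's contribution:
  point load 35.5 at a = 2.74: Pa²(3L − a)/(6EI) = 1704/EI
  clockwise couple 126.2 at a = 9.59: M₀a(2L − a)/(2EI) = 10777/EI
  triangular load, peak 20.5 at the free end: 11w₀L⁴/(120EI) = 66198/EI
  δ_0 = 78680/EI
Tip deflection under a unit load at E: L³/(3EI) = 857.1/EI.
With EI = 29000 kip·ft²: δ_0 = 2.7131 ft and δ_{EE} = 0.029556 ft/kip.
Compatibility — the spring shortens by R_E/k under the reaction it provides: δ_0 − R_E·δ_{EE} = R_E/k. With 1/k = 1/(2260×12) ft/kip = 0.000037 ft/kip, R_E = δ_0 / (δ_{EE} + 1/k) = 2.7131 / (0.029556 + 0.000037) = 91.68 kip.
Moment equilibrium about D: M_D = Σ(load moments about D) − R_E·L = 1506 − 91.68×13.7 = 250 kip·ft.

M_D = 250 kip·ft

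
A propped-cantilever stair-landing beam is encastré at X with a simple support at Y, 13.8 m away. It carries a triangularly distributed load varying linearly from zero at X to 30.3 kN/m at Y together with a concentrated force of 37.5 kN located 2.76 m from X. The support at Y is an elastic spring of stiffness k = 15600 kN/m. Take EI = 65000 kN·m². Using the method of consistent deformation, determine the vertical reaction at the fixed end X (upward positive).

R_X = 130 kN

Release the roller at Y. Primary structure: cantilever fixed at X.
Primary-structure tip deflection at Y by superposition:
  triangular load, peak 30.3 at the free end: 11w₀L⁴/(120EI) = 100733/EI
  point load 37.5 at a = 2.76: Pa²(3L − a)/(6EI) = 1840/EI
  δ_0 = 102572/EI
Flexibility coefficient — unit upward force at Y: δ_{YY} = L³/(3EI) = 876/EI.
With EI = 65000 kN·m²: δ_0 = 1.578 m and δ_{YY} = 0.013477 m/kN.
Compatibility — the spring shortens by R_Y/k under the reaction it provides: δ_0 − R_Y·δ_{YY} = R_Y/k. With 1/k = 0.000064 m/kN, R_Y = δ_0 / (δ_{YY} + 1/k) = 1.578 / (0.013477 + 0.000064) = 116.5 kN.
Vertical equilibrium: R_X = ΣP − R_Y = 246.6 − 116.5 = 130 kN.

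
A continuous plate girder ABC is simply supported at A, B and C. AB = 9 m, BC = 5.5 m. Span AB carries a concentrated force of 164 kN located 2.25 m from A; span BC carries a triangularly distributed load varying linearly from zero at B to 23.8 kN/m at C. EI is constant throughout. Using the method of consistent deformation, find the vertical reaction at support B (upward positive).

R_B = 98.93 kN

Insert a hinge at B; M_B is the redundant, and each span becomes simply supported.
Discontinuity in slope at B on the released structure — sum the simple-span end rotations:
  span AB: point load 164 at a = 2.25: Pab(L + a)/(6LEI) = 518.9/EI
  span BC: triangular load, peak 23.8: 7w₀L³/(360EI) = 76.99/EI
  relative rotation θ_0 = (518.9 + 76.99)/EI = 595.9/EI
A unit hogging moment at B produces rotation L₁/(3EI) + L₂/(3EI) = 4.833/EI.
Compatibility: M_B·(L₁+L₂)/(3EI) = θ_0, giving M_B = 123.3 kN·m (hogging).
Span AB, ΣM about A with M_B applied at B: R_B^{AB}·9 = 369 + 123.3, so R_B^{AB} = 54.7 kN and R_A = 164 − 54.7 = 109.3 kN.
Span BC, ΣM about C: R_B^{BC}·5.5 = 120 + 123.3, so R_B^{BC} = 44.23 kN and R_C = 65.45 − 44.23 = 21.22 kN.
R_B = 54.7 + 44.23 = 98.93 kN.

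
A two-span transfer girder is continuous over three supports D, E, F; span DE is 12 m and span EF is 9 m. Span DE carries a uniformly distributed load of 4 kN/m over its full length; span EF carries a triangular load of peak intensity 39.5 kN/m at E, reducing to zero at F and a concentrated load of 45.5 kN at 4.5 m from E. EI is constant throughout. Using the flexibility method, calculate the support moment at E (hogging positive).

Insert a hinge at E; M_E is the redundant, and each span becomes simply supported.
Rotations at E on the released spans (each span's end-slope, ×1/EI):
  span DE: UDL 4: wL³/(24EI) = 288/EI
  span EF: triangular load, peak 39.5: w₀L³/(45EI) = 639.9/EI
  span EF: point load 45.5 at a = 4.5: Pab(L + b)/(6LEI) = 230.3/EI
  relative rotation θ_0 = (288 + 870.2)/EI = 1158/EI
A unit hogging moment at E produces rotation L₁/(3EI) + L₂/(3EI) = 7/EI.
Compatibility: M_E·(L₁+L₂)/(3EI) = θ_0, giving M_E = 165.5 kN·m (hogging).

M_E = 165.5 kN·m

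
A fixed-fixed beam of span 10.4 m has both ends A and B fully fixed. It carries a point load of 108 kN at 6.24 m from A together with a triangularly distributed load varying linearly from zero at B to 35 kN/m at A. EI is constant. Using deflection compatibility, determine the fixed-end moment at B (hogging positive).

Release both end moments; the primary structure is a simply-supported span AB with redundants M_A and M_B.
End rotations of the released simple span under the applied load (×1/EI):
  at A: point load 108 at a = 6.24: Pab(L + b)/(6LEI) = 654.2/EI
  at B: point load 108 at a = 6.24: Pab(L + a)/(6LEI) = 747.6/EI
  at A: triangular load, peak 35: w₀L³/(45EI) = 874.9/EI
  at B: triangular load, peak 35: 7w₀L³/(360EI) = 765.5/EI
  θ_A0 = 1529/EI,  θ_B0 = 1513/EI
Flexibility coefficients: a unit moment at one end gives L/(3EI) there and L/(6EI) at the far end, so f₁₁ = f₂₂ = 3.467/EI and f₁₂ = f₂₁ = 1.733/EI.
Compatibility — zero rotation at each built-in end:
  3.467 M_A + 1.733 M_B = 1529
  1.733 M_A + 3.467 M_B = 1513
Solving the pair gives M_A = 297.1 kN·m and M_B = 287.9 kN·m (hogging).

M_B = 287.9 kN·m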